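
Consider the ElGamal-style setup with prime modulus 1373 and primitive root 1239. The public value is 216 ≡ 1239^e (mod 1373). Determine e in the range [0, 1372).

Baby-step giant-step with m = ceil(sqrt(1372)) = 38.
Baby table (1239^j mod 1373 for j=0..37):
  0:1  1:1239  2:107  3:765  4:465  5:848  6:327  7:118
  8:664  9:269  10:1025  11:1323  12:1208  13:142  14:194  15:91
  16:163  17:126  18:965  19:1125  20:280  21:924  22:1127  23:12
  24:1138  25:1284  26:942  27:88  28:565  29:1178  30:43  31:1103
  32:482  33:1316  34:773  35:766  36:331  37:955
Giant step factor: 1239^(-38) ≡ 386 (mod 1373).
Scan 216·386^i mod 1373 for i = 0, 1, …:
  i=0: 216   i=1: 996   i=2: 16   i=3: 684
  i=4: 408   i=5: 966   i=6: 793   i=7: 1292
  i=8: 313   i=9: 1367     …   i=21: 954
  i=22: 280
Match at i=22, j=20: e = 22·38 + 20 = 856.

856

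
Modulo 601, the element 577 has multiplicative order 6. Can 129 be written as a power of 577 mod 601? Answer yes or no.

129 ∈ ⟨577⟩ iff 129^6 ≡ 1 (mod 601), since |⟨577⟩| = 6.
129^6 mod 601 = 278.
Since 278 ≠ 1, 129 does not lie in the subgroup.

no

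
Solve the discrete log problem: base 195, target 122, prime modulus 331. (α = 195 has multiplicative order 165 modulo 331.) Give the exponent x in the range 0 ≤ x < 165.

133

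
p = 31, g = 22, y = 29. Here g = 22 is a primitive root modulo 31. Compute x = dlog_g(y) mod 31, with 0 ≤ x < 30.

27

Successive powers of 22 modulo 31:
  22^0=1  22^1=22  22^2=19  22^3=15  22^4=20  22^5=6
  22^6=8  22^7=21  22^8=28  22^9=27  22^10=5  22^11=17
  22^12=2  22^13=13  22^14=7  22^15=30  22^16=9  22^17=12
  22^18=16  22^19=11  22^20=25  22^21=23  22^22=10  22^23=3
  22^24=4  22^25=26  22^26=14  22^27=29
So 22^27 ≡ 29 (mod 31), giving x = 27.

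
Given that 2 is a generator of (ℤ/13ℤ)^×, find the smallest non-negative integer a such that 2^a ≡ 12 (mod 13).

6

Successive powers of 2 modulo 13:
  2^0=1  2^1=2  2^2=4  2^3=8  2^4=3  2^5=6
  2^6=12
So 2^6 ≡ 12 (mod 13), giving a = 6.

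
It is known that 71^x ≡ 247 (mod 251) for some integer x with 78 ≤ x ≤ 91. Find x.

Compute 71^78 mod 251 = 189, then multiply by 71 repeatedly:
  71^78=189  71^79=116  71^80=204  71^81=177  71^82=17
  71^83=203  71^84=106  71^85=247
Found 247 at exponent 85.

85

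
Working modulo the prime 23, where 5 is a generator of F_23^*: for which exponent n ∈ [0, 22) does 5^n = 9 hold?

10

Successive powers of 5 modulo 23:
  5^0=1  5^1=5  5^2=2  5^3=10  5^4=4  5^5=20
  5^6=8  5^7=17  5^8=16  5^9=11  5^10=9
So 5^10 ≡ 9 (mod 23), giving n = 10.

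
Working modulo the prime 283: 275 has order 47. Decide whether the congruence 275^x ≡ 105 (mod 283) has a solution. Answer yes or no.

105 ∈ ⟨275⟩ iff 105^47 ≡ 1 (mod 283), since |⟨275⟩| = 47.
105^47 mod 283 = 238.
Since 238 ≠ 1, 105 does not lie in the subgroup.

no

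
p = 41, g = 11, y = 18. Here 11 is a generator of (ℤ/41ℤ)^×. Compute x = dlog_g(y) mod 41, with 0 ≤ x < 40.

Successive powers of 11 modulo 41:
  11^0=1  11^1=11  11^2=39  11^3=19  11^4=4  11^5=3
  11^6=33  11^7=35  11^8=16  11^9=12  11^10=9  11^11=17
  11^12=23  11^13=7  11^14=36  11^15=27  11^16=10  11^17=28
  11^18=21  11^19=26  11^20=40  11^21=30  11^22=2  11^23=22
  11^24=37  11^25=38  11^26=8  11^27=6  11^28=25  11^29=29
  11^30=32  11^31=24  11^32=18
So 11^32 ≡ 18 (mod 41), giving x = 32.

32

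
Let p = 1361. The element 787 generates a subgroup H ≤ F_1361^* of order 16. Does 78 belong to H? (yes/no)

no

⟨787⟩ has order 16; its elements mod 1361 are {1, 63, 108, 114, 377, 574, 585, 614, 747, 776, 787, 984, 1247, 1253, 1298, 1360}.
78 is not in this set.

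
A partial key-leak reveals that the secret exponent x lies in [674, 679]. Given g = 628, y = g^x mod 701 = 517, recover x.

674

Compute 628^674 mod 701 = 517, then multiply by 628 repeatedly:
  628^674=517
Found 517 at exponent 674.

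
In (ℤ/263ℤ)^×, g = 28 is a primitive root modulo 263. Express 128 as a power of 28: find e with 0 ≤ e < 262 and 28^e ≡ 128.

Baby-step giant-step with m = ceil(sqrt(262)) = 17.
Baby table (28^j mod 263 for j=0..16):
  0:1  1:28  2:258  3:123  4:25  5:174  6:138  7:182
  8:99  9:142  10:31  11:79  12:108  13:131  14:249  15:134
  16:70
Giant step factor: 28^(-17) ≡ 42 (mod 263).
Scan 128·42^i mod 263 for i = 0, 1, …:
  i=0: 128   i=1: 116   i=2: 138
Match at i=2, j=6: e = 2·17 + 6 = 40.

40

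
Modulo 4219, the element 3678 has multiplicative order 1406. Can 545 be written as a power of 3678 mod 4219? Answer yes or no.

yes

545 ∈ ⟨3678⟩ iff 545^1406 ≡ 1 (mod 4219), since |⟨3678⟩| = 1406.
545^1406 mod 4219 = 1.
Since 1 = 1, 545 lies in the subgroup.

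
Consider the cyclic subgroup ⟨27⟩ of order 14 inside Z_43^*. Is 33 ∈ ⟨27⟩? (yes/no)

⟨27⟩ has order 14; its elements mod 43 are {1, 2, 4, 8, 11, 16, 21, 22, 27, 32, 35, 39, 41, 42}.
33 is not in this set.

no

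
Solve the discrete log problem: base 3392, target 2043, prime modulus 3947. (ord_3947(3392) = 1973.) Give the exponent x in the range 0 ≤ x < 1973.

1709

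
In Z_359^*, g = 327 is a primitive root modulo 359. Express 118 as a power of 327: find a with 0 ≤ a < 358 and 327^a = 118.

137

Baby-step giant-step with m = ceil(sqrt(358)) = 19.
Baby table (327^j mod 359 for j=0..18):
  0:1  1:327  2:306  3:260  4:296  5:221  6:108  7:134
  8:20  9:78  10:17  11:174  12:176  13:112  14:6  15:167
  16:41  17:124  18:340
Giant step factor: 327^(-19) ≡ 62 (mod 359).
Scan 118·62^i mod 359 for i = 0, 1, …:
  i=0: 118   i=1: 136   i=2: 175   i=3: 80
  i=4: 293   i=5: 216   i=6: 109   i=7: 296
Match at i=7, j=4: a = 7·19 + 4 = 137.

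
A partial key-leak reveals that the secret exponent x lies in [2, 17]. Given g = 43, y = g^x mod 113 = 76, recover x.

5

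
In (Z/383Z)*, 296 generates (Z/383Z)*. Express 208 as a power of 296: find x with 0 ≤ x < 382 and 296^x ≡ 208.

249

Baby-step giant-step with m = ceil(sqrt(382)) = 20.
Baby table (296^j mod 383 for j=0..19):
  0:1  1:296  2:292  3:257  4:238  5:359  6:173  7:269
  8:343  9:33  10:193  11:61  12:55  13:194  14:357  15:347
  16:68  17:212  18:323  19:241
Giant step factor: 296^(-20) ≡ 43 (mod 383).
Scan 208·43^i mod 383 for i = 0, 1, …:
  i=0: 208   i=1: 135   i=2: 60   i=3: 282
  i=4: 253   i=5: 155   i=6: 154   i=7: 111
  i=8: 177   i=9: 334   i=10: 191   i=11: 170
  i=12: 33
Match at i=12, j=9: x = 12·20 + 9 = 249.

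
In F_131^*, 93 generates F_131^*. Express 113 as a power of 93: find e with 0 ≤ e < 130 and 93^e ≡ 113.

Baby-step giant-step with m = ceil(sqrt(130)) = 12.
Baby table (93^j mod 131 for j=0..11):
  0:1  1:93  2:3  3:17  4:9  5:51  6:27  7:22
  8:81  9:66  10:112  11:67
Giant step factor: 93^(-12) ≡ 108 (mod 131).
Scan 113·108^i mod 131 for i = 0, 1, …:
  i=0: 113   i=1: 21   i=2: 41   i=3: 105
  i=4: 74   i=5: 1
Match at i=5, j=0: e = 5·12 + 0 = 60.

60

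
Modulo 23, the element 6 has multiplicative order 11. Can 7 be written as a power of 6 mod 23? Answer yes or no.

⟨6⟩ has order 11; its elements mod 23 are {1, 2, 3, 4, 6, 8, 9, 12, 13, 16, 18}.
7 is not in this set.

no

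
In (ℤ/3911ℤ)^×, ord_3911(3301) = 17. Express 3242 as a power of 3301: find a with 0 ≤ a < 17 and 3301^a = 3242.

Successive powers of 3301 modulo 3911:
  3301^0=1  3301^1=3301  3301^2=555  3301^3=1707  3301^4=2967  3301^5=923
  3301^6=154  3301^7=3835  3301^8=3339  3301^9=841  3301^10=3242
So 3301^10 ≡ 3242 (mod 3911), giving a = 10.

10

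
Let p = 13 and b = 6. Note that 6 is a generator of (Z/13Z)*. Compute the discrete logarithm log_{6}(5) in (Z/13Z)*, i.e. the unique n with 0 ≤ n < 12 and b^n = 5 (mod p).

Successive powers of 6 modulo 13:
  6^0=1  6^1=6  6^2=10  6^3=8  6^4=9  6^5=2
  6^6=12  6^7=7  6^8=3  6^9=5
So 6^9 ≡ 5 (mod 13), giving n = 9.

9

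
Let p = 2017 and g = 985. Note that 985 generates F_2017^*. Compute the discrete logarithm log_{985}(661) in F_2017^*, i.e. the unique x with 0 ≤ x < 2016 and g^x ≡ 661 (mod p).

1741

Baby-step giant-step with m = ceil(sqrt(2016)) = 45.
Baby table (985^j mod 2017 for j=0..44):
  0:1  1:985  2:48  3:889  4:287  5:315  6:1674  7:1001
  8:1689  9:1657  10:392  11:873  12:663  13:1564  14:1569  15:443
  16:683  17:1094  18:512  19:70  20:372  21:1343  22:1720  23:1937
  24:1880  25:194  26:1492  27:1244  28:1021  29:1219  30:600  31:19
  32:562  33:912  34:755  35:1419  36:1951  37:1551  38:866  39:1836
  40:1228  41:1397  42:451  43:495  44:1478
Giant step factor: 985^(-45) ≡ 1858 (mod 2017).
Scan 661·1858^i mod 2017 for i = 0, 1, …:
  i=0: 661   i=1: 1802   i=2: 1913   i=3: 400
  i=4: 944   i=5: 1179   i=6: 120   i=7: 1090
  i=8: 152   i=9: 36     …   i=37: 1649
  i=38: 19
Match at i=38, j=31: x = 38·45 + 31 = 1741.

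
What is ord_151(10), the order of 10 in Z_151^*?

75

The order of 10 must divide p − 1 = 150 = 2 · 3 · 5^2.
Divisors: 1, 2, 3, 5, 6, 10, 15, 25, 30, 50, 75, 150.
Check each in increasing order: 10^1 ≡ 10;  10^2 ≡ 100;  10^3 ≡ 94;  10^5 ≡ 38;  10^6 ≡ 78;  10^10 ≡ 85;  10^15 ≡ 59;  10^25 ≡ 32;  10^30 ≡ 8;  10^50 ≡ 118;  10^75 ≡ 1.
Smallest exponent giving 1 is 75.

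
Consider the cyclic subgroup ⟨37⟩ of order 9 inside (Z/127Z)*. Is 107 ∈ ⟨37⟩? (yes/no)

⟨37⟩ has order 9; its elements mod 127 are {1, 19, 22, 37, 52, 68, 99, 103, 107}.
107 is in this set.

yes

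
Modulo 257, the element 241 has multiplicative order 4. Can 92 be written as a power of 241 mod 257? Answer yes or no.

no

92 ∈ ⟨241⟩ iff 92^4 ≡ 1 (mod 257), since |⟨241⟩| = 4.
92^4 mod 257 = 32.
Since 32 ≠ 1, 92 does not lie in the subgroup.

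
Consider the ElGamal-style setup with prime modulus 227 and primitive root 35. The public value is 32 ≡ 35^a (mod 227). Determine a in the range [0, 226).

Baby-step giant-step with m = ceil(sqrt(226)) = 16.
Baby table (35^j mod 227 for j=0..15):
  0:1  1:35  2:90  3:199  4:155  5:204  6:103  7:200
  8:190  9:67  10:75  11:128  12:167  13:170  14:48  15:91
Giant step factor: 35^(-16) ≡ 65 (mod 227).
Scan 32·65^i mod 227 for i = 0, 1, …:
  i=0: 32   i=1: 37   i=2: 135   i=3: 149
  i=4: 151   i=5: 54   i=6: 105   i=7: 15
  i=8: 67
Match at i=8, j=9: a = 8·16 + 9 = 137.

137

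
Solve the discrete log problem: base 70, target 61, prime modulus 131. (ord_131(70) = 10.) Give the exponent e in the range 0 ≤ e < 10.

Successive powers of 70 modulo 131:
  70^0=1  70^1=70  70^2=53  70^3=42  70^4=58  70^5=130
  70^6=61
So 70^6 ≡ 61 (mod 131), giving e = 6.

6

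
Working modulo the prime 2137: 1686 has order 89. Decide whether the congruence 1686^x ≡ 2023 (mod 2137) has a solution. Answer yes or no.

2023 ∈ ⟨1686⟩ iff 2023^89 ≡ 1 (mod 2137), since |⟨1686⟩| = 89.
2023^89 mod 2137 = 1.
Since 1 = 1, 2023 lies in the subgroup.

yes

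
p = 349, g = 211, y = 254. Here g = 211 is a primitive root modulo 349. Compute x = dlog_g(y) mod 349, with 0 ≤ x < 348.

244

Baby-step giant-step with m = ceil(sqrt(348)) = 19.
Baby table (211^j mod 349 for j=0..18):
  0:1  1:211  2:198  3:247  4:116  5:46  6:283  7:34
  8:194  9:101  10:22  11:105  12:168  13:199  14:109  15:314
  16:293  17:50  18:80
Giant step factor: 211^(-19) ≡ 30 (mod 349).
Scan 254·30^i mod 349 for i = 0, 1, …:
  i=0: 254   i=1: 291   i=2: 5   i=3: 150
  i=4: 312   i=5: 286   i=6: 204   i=7: 187
  i=8: 26   i=9: 82   i=10: 17   i=11: 161
  i=12: 293
Match at i=12, j=16: x = 12·19 + 16 = 244.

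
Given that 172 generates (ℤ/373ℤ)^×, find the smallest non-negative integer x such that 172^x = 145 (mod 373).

369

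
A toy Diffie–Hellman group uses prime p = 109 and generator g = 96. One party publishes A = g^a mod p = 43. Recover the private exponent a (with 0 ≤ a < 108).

Baby-step giant-step with m = ceil(sqrt(108)) = 11.
Baby table (96^j mod 109 for j=0..10):
  0:1  1:96  2:60  3:92  4:3  5:70  6:71  7:58
  8:9  9:101  10:104
Giant step factor: 96^(-11) ≡ 52 (mod 109).
Scan 43·52^i mod 109 for i = 0, 1, …:
  i=0: 43   i=1: 56   i=2: 78   i=3: 23
  i=4: 106   i=5: 62   i=6: 63   i=7: 6
  i=8: 94   i=9: 92
Match at i=9, j=3: a = 9·11 + 3 = 102.

102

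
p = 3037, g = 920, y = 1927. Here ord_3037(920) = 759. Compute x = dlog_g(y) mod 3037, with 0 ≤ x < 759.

62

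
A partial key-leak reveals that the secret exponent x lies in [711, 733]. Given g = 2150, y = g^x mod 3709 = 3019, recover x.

717

Compute 2150^711 mod 3709 = 2740, then multiply by 2150 repeatedly:
  2150^711=2740  2150^712=1108  2150^713=1022  2150^714=1572  2150^715=901
  2150^716=1052  2150^717=3019
Found 3019 at exponent 717.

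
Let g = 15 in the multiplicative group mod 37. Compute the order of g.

The order of 15 must divide p − 1 = 36 = 2^2 · 3^2.
Divisors: 1, 2, 3, 4, 6, 9, 12, 18, 36.
Check each in increasing order: 15^1 ≡ 15;  15^2 ≡ 3;  15^3 ≡ 8;  15^4 ≡ 9;  15^6 ≡ 27;  15^9 ≡ 31;  15^12 ≡ 26;  15^18 ≡ 36;  15^36 ≡ 1.
Smallest exponent giving 1 is 36.

36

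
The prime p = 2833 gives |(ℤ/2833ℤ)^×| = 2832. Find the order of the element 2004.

The order of 2004 must divide p − 1 = 2832 = 2^4 · 3 · 59.
Divisors: 1, 2, 3, 4, 6, 8, 12, 16, 24, 48, 59, 118, 177, 236, 354, 472, 708, 944, 1416, 2832.
Check each in increasing order: 2004^1 ≡ 2004;  2004^2 ≡ 1655;  2004^3 ≡ 2010;  2004^4 ≡ 2347;  2004^6 ≡ 242;  2004^8 ≡ 1057;  2004^12 ≡ 1904;  2004^16 ≡ 1047;  2004^24 ≡ 1809;  2004^48 ≡ 366;  2004^59 ≡ 2112;  2004^118 ≡ 1402;  2004^177 ≡ 539;  2004^236 ≡ 2335;  2004^354 ≡ 1555;  2004^472 ≡ 1533;  2004^708 ≡ 1476;  2004^944 ≡ 1532;  2004^1416 ≡ 2832;  2004^2832 ≡ 1.
Smallest exponent giving 1 is 2832.

2832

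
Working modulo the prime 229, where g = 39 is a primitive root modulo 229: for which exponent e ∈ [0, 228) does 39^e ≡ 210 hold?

122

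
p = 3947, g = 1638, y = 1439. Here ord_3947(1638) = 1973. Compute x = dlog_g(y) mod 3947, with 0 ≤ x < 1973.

Baby-step giant-step with m = ceil(sqrt(1973)) = 45.
Baby table (1638^j mod 3947 for j=0..44):
  0:1  1:1638  2:3031  3:3399  4:2292  5:699  6:332  7:3077
  8:3754  9:3573  10:3120  11:3142  12:3655  13:3238  14:3023  15:2136
  16:1726  17:1136  18:1731  19:1432  20:1098  21:2639  22:717  23:2187
  24:2377  25:1784  26:1412  27:3861  28:1224  29:3783  30:3711  31:238
  32:3038  33:3024  34:3774  35:810  36:588  37:76  38:2131  39:1430
  40:1769  41:524  42:1813  43:1550  44:979
Giant step factor: 1638^(-45) ≡ 1681 (mod 3947).
Scan 1439·1681^i mod 3947 for i = 0, 1, …:
  i=0: 1439   i=1: 3395   i=2: 3580   i=3: 2752
  i=4: 228   i=5: 409   i=6: 751   i=7: 3338
  i=8: 2491   i=9: 3551     …   i=16: 1358
  i=17: 1432
Match at i=17, j=19: x = 17·45 + 19 = 784.

784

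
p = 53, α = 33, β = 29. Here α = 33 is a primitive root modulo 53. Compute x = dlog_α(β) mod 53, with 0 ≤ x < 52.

2

Successive powers of 33 modulo 53:
  33^0=1  33^1=33  33^2=29
So 33^2 ≡ 29 (mod 53), giving x = 2.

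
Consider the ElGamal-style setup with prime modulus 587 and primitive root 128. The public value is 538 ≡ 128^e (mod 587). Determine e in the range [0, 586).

57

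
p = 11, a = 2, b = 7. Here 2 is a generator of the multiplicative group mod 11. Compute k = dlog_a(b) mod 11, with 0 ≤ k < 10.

7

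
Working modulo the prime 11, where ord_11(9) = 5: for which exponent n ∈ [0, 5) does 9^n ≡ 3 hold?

Successive powers of 9 modulo 11:
  9^0=1  9^1=9  9^2=4  9^3=3
So 9^3 ≡ 3 (mod 11), giving n = 3.

3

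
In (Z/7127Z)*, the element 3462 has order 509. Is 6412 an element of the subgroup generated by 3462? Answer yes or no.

no

6412 ∈ ⟨3462⟩ iff 6412^509 ≡ 1 (mod 7127), since |⟨3462⟩| = 509.
6412^509 mod 7127 = 5715.
Since 5715 ≠ 1, 6412 does not lie in the subgroup.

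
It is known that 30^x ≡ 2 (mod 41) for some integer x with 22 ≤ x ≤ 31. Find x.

22

Compute 30^22 mod 41 = 2, then multiply by 30 repeatedly:
  30^22=2
Found 2 at exponent 22.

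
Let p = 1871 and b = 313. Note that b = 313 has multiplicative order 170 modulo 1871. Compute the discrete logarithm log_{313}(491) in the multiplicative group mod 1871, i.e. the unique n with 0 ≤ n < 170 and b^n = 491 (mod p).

72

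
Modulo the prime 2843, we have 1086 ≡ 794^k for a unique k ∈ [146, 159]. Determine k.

Compute 794^146 mod 2843 = 1448, then multiply by 794 repeatedly:
  794^146=1448  794^147=1140  794^148=1086
Found 1086 at exponent 148.

148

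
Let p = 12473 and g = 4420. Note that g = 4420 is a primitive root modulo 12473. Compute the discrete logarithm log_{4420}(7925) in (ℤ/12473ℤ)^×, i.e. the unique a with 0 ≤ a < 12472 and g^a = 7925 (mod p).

11914

Baby-step giant-step with m = ceil(sqrt(12472)) = 112.
Baby table (4420^j mod 12473 for j=0..111):
  0:1  1:4420  2:3682  3:9648  4:11446  5:832  6:10378  7:7539
  8:6997  9:6173  10:6209  11:3180  12:11002  13:9086  14:9533  15:2066
  16:1484  17:10955  18:914  19:11101  20:10111  21:12334  22:9270  23:12068
  24:6012  25:5550  26:9082  27:4326  28:12284  29:311  30:2590  31:10059
  32:7008  33:4901  34:9292  35:9524  36:12178  37:5765  38:11434  39:10157
  40:3613  41:4020  42:6848  43:8662  44:6403  45:23  46:1876  47:9848
  48:9863  49:1325  50:6663  51:1707  52:11248  53:11255  54:4776  55:5604
  56:10775  57:3586  58:9410  59:7218  60:10099  61:9186  62:2505  63:8549
  64:5863  65:8039  66:9276  67:1169  68:3158  69:1073  70:2920  71:9318
  72:12187  73:8126  74:7153  75:9678  76:6843  77:11508  78:466  79:1675
  80:7011  81:5688  82:7865  83:1049  84:9097  85:8261  86:5149  87:7828
  88:12131  89:10066  90:529  91:5729  92:1990  93:2335  94:5529  95:3573
  96:1842  97:9244  98:9405  99:10064  100:4162  101:10838  102:7640  103:4389
  104:3865  105:7763  106:11710  107:7723  108:9532  109:10119  110:10275  111:1307
Giant step factor: 4420^(-112) ≡ 3303 (mod 12473).
Scan 7925·3303^i mod 12473 for i = 0, 1, …:
  i=0: 7925   i=1: 7921   i=2: 7182   i=3: 10973
  i=4: 9754   i=5: 12176   i=6: 4376   i=7: 10194
  i=8: 6155   i=9: 11448     …   i=105: 8223
  i=106: 6848
Match at i=106, j=42: a = 106·112 + 42 = 11914.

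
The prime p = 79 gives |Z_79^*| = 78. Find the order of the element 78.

The order of 78 must divide p − 1 = 78 = 2 · 3 · 13.
Divisors: 1, 2, 3, 6, 13, 26, 39, 78.
Check each in increasing order: 78^1 ≡ 78;  78^2 ≡ 1.
Smallest exponent giving 1 is 2.

2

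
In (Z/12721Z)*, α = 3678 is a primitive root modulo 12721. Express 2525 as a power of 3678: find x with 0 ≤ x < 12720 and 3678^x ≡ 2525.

8188

Baby-step giant-step with m = ceil(sqrt(12720)) = 113.
Baby table (3678^j mod 12721 for j=0..112):
  0:1  1:3678  2:5261  3:1317  4:9946  5:8513  6:4433  7:8973
  8:4420  9:12043  10:12353  11:7643  12:10265  13:11463  14:3520  15:9303
  16:9665  17:5396  18:1728  19:7805  20:8214  21:11438  22:617  23:4988
  24:2182  25:11166  26:5160  27:11469  28:146  29:2706  30:4846  31:1467
  32:1922  33:8961  34:11168  35:12516  36:9270  37:2780  38:9877  39:9151
  40:10333  41:7147  42:5080  43:9812  44:11780  45:11835  46:10589  47:7361
  48:3470  49:3497  50:1035  51:3151  52:547  53:1948  54:2821  55:8023
  56:8595  57:725  58:7861  59:10646  60:750  61:10764  62:2240  63:8233
  64:4994  65:11529  66:4569  67:341  68:7540  69:340  70:3862  71:7800
  72:2545  73:10575  74:6753  75:6142  76:10501  77:1722  78:11179  79:2090
  80:3536  81:4546  82:4794  83:1026  84:8212  85:4082  86:2816  87:2354
  88:7732  89:6861  90:9015  91:6244  92:4027  93:4062  94:5582  95:11623
  96:6834  97:11477  98:4128  99:6631  100:2661  101:4709  102:6421  103:6262
  104:6626  105:9713  106:3846  107:12557  108:7416  109:2224  110:269  111:9865
  112:3178
Giant step factor: 3678^(-113) ≡ 12628 (mod 12721).
Scan 2525·12628^i mod 12721 for i = 0, 1, …:
  i=0: 2525   i=1: 6874   i=2: 9489   i=3: 7993
  i=4: 7190   i=5: 5543   i=6: 6062   i=7: 8679
  i=8: 6997   i=9: 10771     …   i=71: 8338
  i=72: 547
Match at i=72, j=52: x = 72·113 + 52 = 8188.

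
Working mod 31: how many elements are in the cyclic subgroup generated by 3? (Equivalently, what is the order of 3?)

30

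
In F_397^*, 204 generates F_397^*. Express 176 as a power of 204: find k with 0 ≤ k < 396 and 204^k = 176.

316

Baby-step giant-step with m = ceil(sqrt(396)) = 20.
Baby table (204^j mod 397 for j=0..19):
  0:1  1:204  2:328  3:216  4:394  5:182  6:207  7:146
  8:9  9:248  10:173  11:356  12:370  13:50  14:275  15:123
  16:81  17:247  18:366  19:28
Giant step factor: 204^(-20) ≡ 281 (mod 397).
Scan 176·281^i mod 397 for i = 0, 1, …:
  i=0: 176   i=1: 228   i=2: 151   i=3: 349
  i=4: 10   i=5: 31   i=6: 374   i=7: 286
  i=8: 172   i=9: 295     …   i=14: 167
  i=15: 81
Match at i=15, j=16: k = 15·20 + 16 = 316.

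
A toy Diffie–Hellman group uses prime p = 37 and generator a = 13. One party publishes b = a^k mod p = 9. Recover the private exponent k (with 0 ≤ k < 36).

8

Successive powers of 13 modulo 37:
  13^0=1  13^1=13  13^2=21  13^3=14  13^4=34  13^5=35
  13^6=11  13^7=32  13^8=9
So 13^8 ≡ 9 (mod 37), giving k = 8.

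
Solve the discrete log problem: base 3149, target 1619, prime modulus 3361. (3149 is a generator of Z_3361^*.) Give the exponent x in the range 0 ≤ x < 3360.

Baby-step giant-step with m = ceil(sqrt(3360)) = 58.
Baby table (3149^j mod 3361 for j=0..57):
  0:1  1:3149  2:1251  3:307  4:2136  5:903  6:141  7:357
  8:1619  9:2955  10:2047  11:2966  12:3076  13:3283  14:3092  15:3252
  16:2942  17:1442  18:147  19:2446  20:2403  21:1436  22:1419  23:1662
  24:561  25:2064  26:2723  27:816  28:1780  29:2433  30:1798  31:1978
  32:789  33:782  34:2266  35:231  36:1443  37:3296  38:336  39:2710
  40:211  41:2322  42:1803  43:918  44:322  45:2317  46:2863  47:1385
  48:2148  49:1720  50:1709  51:680  52:363  53:347  54:378  55:528
  56:2338  57:1772
Giant step factor: 3149^(-58) ≡ 1256 (mod 3361).
Scan 1619·1256^i mod 3361 for i = 0, 1, …:
  i=0: 1619
Match at i=0, j=8: x = 0·58 + 8 = 8.

8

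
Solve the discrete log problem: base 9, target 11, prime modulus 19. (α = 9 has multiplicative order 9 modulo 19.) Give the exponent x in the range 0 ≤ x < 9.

Successive powers of 9 modulo 19:
  9^0=1  9^1=9  9^2=5  9^3=7  9^4=6  9^5=16
  9^6=11
So 9^6 ≡ 11 (mod 19), giving x = 6.

6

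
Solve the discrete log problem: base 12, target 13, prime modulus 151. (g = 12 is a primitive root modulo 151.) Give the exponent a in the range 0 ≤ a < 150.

121

Baby-step giant-step with m = ceil(sqrt(150)) = 13.
Baby table (12^j mod 151 for j=0..12):
  0:1  1:12  2:144  3:67  4:49  5:135  6:110  7:112
  8:136  9:122  10:105  11:52  12:20
Giant step factor: 12^(-13) ≡ 56 (mod 151).
Scan 13·56^i mod 151 for i = 0, 1, …:
  i=0: 13   i=1: 124   i=2: 149   i=3: 39
  i=4: 70   i=5: 145   i=6: 117   i=7: 59
  i=8: 133   i=9: 49
Match at i=9, j=4: a = 9·13 + 4 = 121.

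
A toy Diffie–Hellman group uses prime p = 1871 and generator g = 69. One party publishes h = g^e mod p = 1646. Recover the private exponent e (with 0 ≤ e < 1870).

Baby-step giant-step with m = ceil(sqrt(1870)) = 44.
Baby table (69^j mod 1871 for j=0..43):
  0:1  1:69  2:1019  3:1084  4:1827  5:706  6:68  7:950
  8:65  9:743  10:750  11:1233  12:882  13:986  14:678  15:7
  16:483  17:1520  18:104  19:1563  20:1200  21:476  22:1037  23:455
  24:1459  25:1508  26:1147  27:561  28:1289  29:1004  30:49  31:1510
  32:1285  33:728  34:1586  35:916  36:1461  37:1646  38:1314  39:858
  40:1201  41:545  42:185  43:1539
Giant step factor: 69^(-44) ≡ 1473 (mod 1871).
Scan 1646·1473^i mod 1871 for i = 0, 1, …:
  i=0: 1646
Match at i=0, j=37: e = 0·44 + 37 = 37.

37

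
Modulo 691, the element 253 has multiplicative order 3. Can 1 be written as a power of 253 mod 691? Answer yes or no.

yes

⟨253⟩ has order 3; its elements mod 691 are {1, 253, 437}.
1 is in this set.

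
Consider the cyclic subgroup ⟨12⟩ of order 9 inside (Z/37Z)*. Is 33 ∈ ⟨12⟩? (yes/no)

yes

⟨12⟩ has order 9; its elements mod 37 are {1, 7, 9, 10, 12, 16, 26, 33, 34}.
33 is in this set.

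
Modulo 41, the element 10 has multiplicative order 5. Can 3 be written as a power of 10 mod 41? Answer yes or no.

3 ∈ ⟨10⟩ iff 3^5 ≡ 1 (mod 41), since |⟨10⟩| = 5.
3^5 mod 41 = 38.
Since 38 ≠ 1, 3 does not lie in the subgroup.

no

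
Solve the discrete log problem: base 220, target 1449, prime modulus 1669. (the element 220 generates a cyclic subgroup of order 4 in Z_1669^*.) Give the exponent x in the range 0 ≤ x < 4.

3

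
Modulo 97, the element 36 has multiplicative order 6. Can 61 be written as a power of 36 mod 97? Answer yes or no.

⟨36⟩ has order 6; its elements mod 97 are {1, 35, 36, 61, 62, 96}.
61 is in this set.

yes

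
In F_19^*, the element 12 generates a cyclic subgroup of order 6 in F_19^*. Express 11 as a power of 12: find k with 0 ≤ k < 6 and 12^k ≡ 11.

2

Successive powers of 12 modulo 19:
  12^0=1  12^1=12  12^2=11
So 12^2 ≡ 11 (mod 19), giving k = 2.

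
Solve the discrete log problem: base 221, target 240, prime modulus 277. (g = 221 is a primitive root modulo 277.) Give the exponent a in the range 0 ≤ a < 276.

213

Baby-step giant-step with m = ceil(sqrt(276)) = 17.
Baby table (221^j mod 277 for j=0..16):
  0:1  1:221  2:89  3:2  4:165  5:178  6:4  7:53
  8:79  9:8  10:106  11:158  12:16  13:212  14:39  15:32
  16:147
Giant step factor: 221^(-17) ≡ 103 (mod 277).
Scan 240·103^i mod 277 for i = 0, 1, …:
  i=0: 240   i=1: 67   i=2: 253   i=3: 21
  i=4: 224   i=5: 81   i=6: 33   i=7: 75
  i=8: 246   i=9: 131   i=10: 197   i=11: 70
  i=12: 8
Match at i=12, j=9: a = 12·17 + 9 = 213.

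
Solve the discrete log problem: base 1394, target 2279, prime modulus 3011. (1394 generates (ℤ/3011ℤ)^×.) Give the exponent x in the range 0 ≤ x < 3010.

2827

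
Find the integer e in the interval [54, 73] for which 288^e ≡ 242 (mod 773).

Compute 288^54 mod 773 = 734, then multiply by 288 repeatedly:
  288^54=734  288^55=363  288^56=189  288^57=322  288^58=749
  288^59=45  288^60=592  288^61=436  288^62=342  288^63=325
  288^64=67  288^65=744  288^66=151  288^67=200  288^68=398
  288^69=220  288^70=747  288^71=242
Found 242 at exponent 71.

71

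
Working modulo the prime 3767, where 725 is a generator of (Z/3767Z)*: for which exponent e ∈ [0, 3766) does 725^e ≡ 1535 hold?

868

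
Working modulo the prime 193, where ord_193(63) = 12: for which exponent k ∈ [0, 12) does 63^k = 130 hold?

Successive powers of 63 modulo 193:
  63^0=1  63^1=63  63^2=109  63^3=112  63^4=108  63^5=49
  63^6=192  63^7=130
So 63^7 ≡ 130 (mod 193), giving k = 7.

7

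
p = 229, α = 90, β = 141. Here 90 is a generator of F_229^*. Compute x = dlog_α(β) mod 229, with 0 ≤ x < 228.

189

Baby-step giant-step with m = ceil(sqrt(228)) = 16.
Baby table (90^j mod 229 for j=0..15):
  0:1  1:90  2:85  3:93  4:126  5:119  6:176  7:39
  8:75  9:109  10:192  11:105  12:61  13:223  14:147  15:177
Giant step factor: 90^(-16) ≡ 158 (mod 229).
Scan 141·158^i mod 229 for i = 0, 1, …:
  i=0: 141   i=1: 65   i=2: 194   i=3: 195
  i=4: 124   i=5: 127   i=6: 143   i=7: 152
  i=8: 200   i=9: 227   i=10: 142   i=11: 223
Match at i=11, j=13: x = 11·16 + 13 = 189.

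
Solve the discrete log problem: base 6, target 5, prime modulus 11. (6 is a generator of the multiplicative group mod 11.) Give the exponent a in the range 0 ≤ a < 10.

6

Successive powers of 6 modulo 11:
  6^0=1  6^1=6  6^2=3  6^3=7  6^4=9  6^5=10
  6^6=5
So 6^6 ≡ 5 (mod 11), giving a = 6.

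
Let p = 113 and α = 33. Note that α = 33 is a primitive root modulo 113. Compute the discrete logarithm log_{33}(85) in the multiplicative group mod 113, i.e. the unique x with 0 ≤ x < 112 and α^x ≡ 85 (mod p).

40

Baby-step giant-step with m = ceil(sqrt(112)) = 11.
Baby table (33^j mod 113 for j=0..10):
  0:1  1:33  2:72  3:3  4:99  5:103  6:9  7:71
  8:83  9:27  10:100
Giant step factor: 33^(-11) ≡ 59 (mod 113).
Scan 85·59^i mod 113 for i = 0, 1, …:
  i=0: 85   i=1: 43   i=2: 51   i=3: 71
Match at i=3, j=7: x = 3·11 + 7 = 40.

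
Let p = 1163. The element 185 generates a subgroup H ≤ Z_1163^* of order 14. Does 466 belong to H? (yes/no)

no

⟨185⟩ has order 14; its elements mod 1163 are {1, 44, 185, 253, 285, 390, 498, 665, 773, 878, 910, 978, 1119, 1162}.
466 is not in this set.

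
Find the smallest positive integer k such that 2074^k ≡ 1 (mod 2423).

2422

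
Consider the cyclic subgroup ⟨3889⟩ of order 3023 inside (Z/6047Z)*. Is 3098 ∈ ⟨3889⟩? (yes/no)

no

3098 ∈ ⟨3889⟩ iff 3098^3023 ≡ 1 (mod 6047), since |⟨3889⟩| = 3023.
3098^3023 mod 6047 = 6046.
Since 6046 ≠ 1, 3098 does not lie in the subgroup.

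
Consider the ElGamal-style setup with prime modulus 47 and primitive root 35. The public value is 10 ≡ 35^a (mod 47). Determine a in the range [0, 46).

41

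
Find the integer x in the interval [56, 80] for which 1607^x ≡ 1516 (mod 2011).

56

Compute 1607^56 mod 2011 = 1516, then multiply by 1607 repeatedly:
  1607^56=1516
Found 1516 at exponent 56.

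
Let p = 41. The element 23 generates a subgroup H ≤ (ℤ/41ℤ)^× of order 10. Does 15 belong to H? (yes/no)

⟨23⟩ has order 10; its elements mod 41 are {1, 4, 10, 16, 18, 23, 25, 31, 37, 40}.
15 is not in this set.

no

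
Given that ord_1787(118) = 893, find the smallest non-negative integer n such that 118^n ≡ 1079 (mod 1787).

847

Baby-step giant-step with m = ceil(sqrt(893)) = 30.
Baby table (118^j mod 1787 for j=0..29):
  0:1  1:118  2:1415  3:779  4:785  5:1493  6:1048  7:361
  8:1497  9:1520  10:660  11:1039  12:1086  13:1271  14:1657  15:743
  16:111  17:589  18:1596  19:693  20:1359  21:1319  22:173  23:757
  24:1763  25:742  26:1780  27:961  28:817  29:1695
Giant step factor: 118^(-30) ≡ 40 (mod 1787).
Scan 1079·40^i mod 1787 for i = 0, 1, …:
  i=0: 1079   i=1: 272   i=2: 158   i=3: 959
  i=4: 833   i=5: 1154   i=6: 1485   i=7: 429
  i=8: 1077   i=9: 192     …   i=27: 1662
  i=28: 361
Match at i=28, j=7: n = 28·30 + 7 = 847.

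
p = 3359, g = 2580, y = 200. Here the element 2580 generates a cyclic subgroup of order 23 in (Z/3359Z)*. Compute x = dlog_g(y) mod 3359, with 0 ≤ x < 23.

16

Successive powers of 2580 modulo 3359:
  2580^0=1  2580^1=2580  2580^2=2221  2580^3=3085  2580^4=1829  2580^5=2784
  2580^6=1178  2580^7=2704  2580^8=3036  2580^9=3051  2580^10=1443  2580^11=1168
  2580^12=417  2580^13=980  2580^14=2432  2580^15=3307  2580^16=200
So 2580^16 ≡ 200 (mod 3359), giving x = 16.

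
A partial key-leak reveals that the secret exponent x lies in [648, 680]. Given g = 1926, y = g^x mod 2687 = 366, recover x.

Compute 1926^648 mod 2687 = 366, then multiply by 1926 repeatedly:
  1926^648=366
Found 366 at exponent 648.

648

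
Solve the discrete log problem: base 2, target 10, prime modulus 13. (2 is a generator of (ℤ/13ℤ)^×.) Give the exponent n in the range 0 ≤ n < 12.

10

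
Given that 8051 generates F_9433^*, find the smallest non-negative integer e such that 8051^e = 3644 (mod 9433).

5017

Baby-step giant-step with m = ceil(sqrt(9432)) = 98.
Baby table (8051^j mod 9433 for j=0..97):
  0:1  1:8051  2:4458  3:8226  4:7866  5:5437  6:4167  7:4769
  8:2909  9:7653  10:7380  11:7346  12:7169  13:6525  14:398  15:6511
  16:880  17:697  18:8345  19:3769  20:7691  21:2029  22:6956  23:8468
  24:3577  25:8911  26:4496  27:2875  28:7476  29:6736  30:1219  31:3849
  32:894  33:215  34:4726  35:5737  36:4619  37:2683  38:8696  39:9203
  40:6571  41:2857  42:4053  43:1956  44:4079  45:3756  46:6791  47:673
  48:3781  49:540  50:8360  51:1905  52:8530  53:2790  54:2317  55:5126
  56:51  57:4982  58:966  59:4474  60:4980  61:3730  62:4991  63:7394
  64:6864  65:3550  66:8493  67:6759  68:7165  69:2620  70:1432  71:1906
  72:7148  73:7248  74:1110  75:3559  76:5488  77:9149  78:5735  79:7383
  80:3200  81:1677  82:2904  83:5130  84:3956  85:3948  86:5571  87:7639
  88:7862  89:1532  90:5201  91:164  92:9177  93:4771  94:145  95:7136
  96:4966  97:4212
Giant step factor: 8051^(-98) ≡ 4791 (mod 9433).
Scan 3644·4791^i mod 9433 for i = 0, 1, …:
  i=0: 3644   i=1: 7354   i=2: 759   i=3: 4664
  i=4: 7880   i=5: 2214   i=6: 4582   i=7: 1771
  i=8: 4594   i=9: 2665     …   i=50: 1570
  i=51: 3769
Match at i=51, j=19: e = 51·98 + 19 = 5017.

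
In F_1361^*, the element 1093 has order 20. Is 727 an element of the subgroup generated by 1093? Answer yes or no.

no

727 ∈ ⟨1093⟩ iff 727^20 ≡ 1 (mod 1361), since |⟨1093⟩| = 20.
727^20 mod 1361 = 830.
Since 830 ≠ 1, 727 does not lie in the subgroup.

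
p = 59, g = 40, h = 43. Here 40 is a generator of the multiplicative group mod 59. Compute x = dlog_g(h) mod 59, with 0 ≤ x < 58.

23

Successive powers of 40 modulo 59:
  40^0=1  40^1=40  40^2=7  40^3=44  40^4=49  40^5=13
  40^6=48  40^7=32  40^8=41  40^9=47  40^10=51  40^11=34
  40^12=3  40^13=2  40^14=21  40^15=14  40^16=29  40^17=39
  40^18=26  40^19=37  40^20=5  40^21=23  40^22=35  40^23=43
So 40^23 ≡ 43 (mod 59), giving x = 23.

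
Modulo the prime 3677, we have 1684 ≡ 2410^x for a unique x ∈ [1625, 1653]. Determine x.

Compute 2410^1625 mod 3677 = 1264, then multiply by 2410 repeatedly:
  2410^1625=1264  2410^1626=1684
Found 1684 at exponent 1626.

1626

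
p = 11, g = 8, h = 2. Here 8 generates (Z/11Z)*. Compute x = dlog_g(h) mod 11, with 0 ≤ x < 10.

7

Successive powers of 8 modulo 11:
  8^0=1  8^1=8  8^2=9  8^3=6  8^4=4  8^5=10
  8^6=3  8^7=2
So 8^7 ≡ 2 (mod 11), giving x = 7.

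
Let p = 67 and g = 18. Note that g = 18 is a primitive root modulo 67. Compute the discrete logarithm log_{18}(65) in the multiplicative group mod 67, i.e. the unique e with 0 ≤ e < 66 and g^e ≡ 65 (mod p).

28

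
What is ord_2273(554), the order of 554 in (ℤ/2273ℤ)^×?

284

The order of 554 must divide p − 1 = 2272 = 2^5 · 71.
Divisors: 1, 2, 4, 8, 16, 32, 71, 142, 284, 568, 1136, 2272.
Check each in increasing order: 554^1 ≡ 554;  554^2 ≡ 61;  554^4 ≡ 1448;  554^8 ≡ 998;  554^16 ≡ 430;  554^32 ≡ 787;  554^71 ≡ 290;  554^142 ≡ 2272;  554^284 ≡ 1.
Smallest exponent giving 1 is 284.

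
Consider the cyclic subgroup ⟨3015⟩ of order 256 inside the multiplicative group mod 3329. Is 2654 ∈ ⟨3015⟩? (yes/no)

2654 ∈ ⟨3015⟩ iff 2654^256 ≡ 1 (mod 3329), since |⟨3015⟩| = 256.
2654^256 mod 3329 = 417.
Since 417 ≠ 1, 2654 does not lie in the subgroup.

no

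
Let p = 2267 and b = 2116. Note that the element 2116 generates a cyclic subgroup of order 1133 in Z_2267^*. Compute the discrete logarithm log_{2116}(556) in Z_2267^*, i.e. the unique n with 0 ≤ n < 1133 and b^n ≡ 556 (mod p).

Baby-step giant-step with m = ceil(sqrt(1133)) = 34.
Baby table (2116^j mod 2267 for j=0..33):
  0:1  1:2116  2:131  3:622  4:1292  5:2137  6:1494  7:1106
  8:752  9:2065  10:1031  11:742  12:1308  13:1988  14:1323  15:1990
  16:1021  17:2252  18:2265  19:302  20:2005  21:1023  22:1950  23:260
  24:1546  25:55  26:763  27:404  28:205  29:783  30:1918  31:558
  32:1888  33:554
Giant step factor: 2116^(-34) ≡ 1733 (mod 2267).
Scan 556·1733^i mod 2267 for i = 0, 1, …:
  i=0: 556   i=1: 73   i=2: 1824   i=3: 794
  i=4: 2200   i=5: 1773   i=6: 824   i=7: 2049
  i=8: 795   i=9: 1666     …   i=26: 1459
  i=27: 742
Match at i=27, j=11: n = 27·34 + 11 = 929.

929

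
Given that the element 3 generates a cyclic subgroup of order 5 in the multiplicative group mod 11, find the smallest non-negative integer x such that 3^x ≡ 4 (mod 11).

Successive powers of 3 modulo 11:
  3^0=1  3^1=3  3^2=9  3^3=5  3^4=4
So 3^4 ≡ 4 (mod 11), giving x = 4.

4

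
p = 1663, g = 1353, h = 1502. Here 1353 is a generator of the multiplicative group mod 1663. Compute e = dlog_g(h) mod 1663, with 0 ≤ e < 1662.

422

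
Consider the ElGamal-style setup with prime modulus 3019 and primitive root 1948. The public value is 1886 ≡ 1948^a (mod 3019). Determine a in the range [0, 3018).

1683

Baby-step giant-step with m = ceil(sqrt(3018)) = 55.
Baby table (1948^j mod 3019 for j=0..54):
  0:1  1:1948  2:2840  3:1512  4:1851  5:1062  6:761  7:99
  8:2655  9:393  10:1757  11:2109  12:2492  13:2883  14:744  15:192
  16:2679  17:1860  18:480  19:2169  20:1631  21:1200  22:894  23:2568
  24:3000  25:2235  26:382  27:1462  28:1059  29:955  30:636  31:1138
  32:878  33:1590  34:2845  35:2195  36:956  37:2584  38:959  39:2390
  40:422  41:888  42:2956  43:1055  44:2220  45:1352  46:1128  47:2531
  48:361  49:2820  50:1799  51:2412  52:1012  53:2988  54:3011
Giant step factor: 1948^(-55) ≡ 2877 (mod 3019).
Scan 1886·2877^i mod 3019 for i = 0, 1, …:
  i=0: 1886   i=1: 879   i=2: 1980   i=3: 2626
  i=4: 1464   i=5: 423   i=6: 314   i=7: 697
  i=8: 653   i=9: 863     …   i=29: 1392
  i=30: 1590
Match at i=30, j=33: a = 30·55 + 33 = 1683.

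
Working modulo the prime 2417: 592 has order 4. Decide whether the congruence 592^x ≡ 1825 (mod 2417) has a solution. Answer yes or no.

1825 ∈ ⟨592⟩ iff 1825^4 ≡ 1 (mod 2417), since |⟨592⟩| = 4.
1825^4 mod 2417 = 1.
Since 1 = 1, 1825 lies in the subgroup.

yes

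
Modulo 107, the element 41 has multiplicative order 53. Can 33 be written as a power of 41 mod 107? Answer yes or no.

33 ∈ ⟨41⟩ iff 33^53 ≡ 1 (mod 107), since |⟨41⟩| = 53.
33^53 mod 107 = 1.
Since 1 = 1, 33 lies in the subgroup.

yes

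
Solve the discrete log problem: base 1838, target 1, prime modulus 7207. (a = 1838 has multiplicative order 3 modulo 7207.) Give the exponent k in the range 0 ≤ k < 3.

Successive powers of 1838 modulo 7207:
  1838^0=1
So 1838^0 ≡ 1 (mod 7207), giving k = 0.

0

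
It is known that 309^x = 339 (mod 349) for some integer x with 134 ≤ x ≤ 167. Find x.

Compute 309^134 mod 349 = 22, then multiply by 309 repeatedly:
  309^134=22  309^135=167  309^136=300  309^137=215  309^138=125
  309^139=235  309^140=23  309^141=127  309^142=155  309^143=82
  309^144=210  309^145=325  309^146=262  309^147=339
Found 339 at exponent 147.

147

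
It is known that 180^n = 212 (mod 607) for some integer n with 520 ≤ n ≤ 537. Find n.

Compute 180^520 mod 607 = 529, then multiply by 180 repeatedly:
  180^520=529  180^521=528  180^522=348  180^523=119  180^524=175
  180^525=543  180^526=13  180^527=519  180^528=549  180^529=486
  180^530=72  180^531=213  180^532=99  180^533=217  180^534=212
Found 212 at exponent 534.

534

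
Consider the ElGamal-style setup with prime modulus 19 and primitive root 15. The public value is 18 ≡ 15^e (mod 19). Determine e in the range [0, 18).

9

Successive powers of 15 modulo 19:
  15^0=1  15^1=15  15^2=16  15^3=12  15^4=9  15^5=2
  15^6=11  15^7=13  15^8=5  15^9=18
So 15^9 ≡ 18 (mod 19), giving e = 9.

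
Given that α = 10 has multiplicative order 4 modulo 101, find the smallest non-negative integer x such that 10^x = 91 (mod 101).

3

Successive powers of 10 modulo 101:
  10^0=1  10^1=10  10^2=100  10^3=91
So 10^3 ≡ 91 (mod 101), giving x = 3.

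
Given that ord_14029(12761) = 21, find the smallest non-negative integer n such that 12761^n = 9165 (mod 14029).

13

Successive powers of 12761 modulo 14029:
  12761^0=1  12761^1=12761  12761^2=8518  12761^3=1506  12761^4=12365  12761^5=5602
  12761^6=9367  12761^7=5207  12761^8=5183  12761^9=7557  12761^10=13560  12761^11=5474
  12761^12=3323  12761^13=9165
So 12761^13 ≡ 9165 (mod 14029), giving n = 13.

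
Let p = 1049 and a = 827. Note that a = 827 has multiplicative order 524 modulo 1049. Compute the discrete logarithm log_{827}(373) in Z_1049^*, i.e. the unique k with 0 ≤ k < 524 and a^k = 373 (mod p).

502

Baby-step giant-step with m = ceil(sqrt(524)) = 23.
Baby table (827^j mod 1049 for j=0..22):
  0:1  1:827  2:1030  3:22  4:361  5:631  6:484  7:599
  8:245  9:158  10:590  11:145  12:329  13:392  14:43  15:944
  16:232  17:946  18:837  19:908  20:881  21:581  22:45
Giant step factor: 827^(-23) ≡ 107 (mod 1049).
Scan 373·107^i mod 1049 for i = 0, 1, …:
  i=0: 373   i=1: 49   i=2: 1047   i=3: 835
  i=4: 180   i=5: 378   i=6: 584   i=7: 597
  i=8: 939   i=9: 818     …   i=20: 832
  i=21: 908
Match at i=21, j=19: k = 21·23 + 19 = 502.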